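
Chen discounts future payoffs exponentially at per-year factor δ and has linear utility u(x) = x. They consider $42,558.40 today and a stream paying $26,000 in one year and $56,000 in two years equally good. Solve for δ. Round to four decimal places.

δ ≈ 0.6700

Present value of the stream is 26000·δ + 56000·δ². Indifference gives 26000δ + 56000δ² = 42558.40.
Rearranged: 56000δ² + 26000δ − 42558.40 = 0.
By the quadratic formula (taking the positive root), δ = (−26000 + √10209081600.00) / 112000 ≈ 0.6700.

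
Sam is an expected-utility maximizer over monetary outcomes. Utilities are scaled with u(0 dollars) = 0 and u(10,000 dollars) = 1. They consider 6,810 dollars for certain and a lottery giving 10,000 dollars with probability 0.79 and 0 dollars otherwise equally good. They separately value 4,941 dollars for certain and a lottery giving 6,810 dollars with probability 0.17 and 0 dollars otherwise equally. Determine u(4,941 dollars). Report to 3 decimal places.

First, u(6,810 dollars) = 0.79·u(10,000 dollars) + 0.21·u(0 dollars) = 0.79.
Chaining: u(4,941 dollars) = 0.17·0.79 + 0.83·0.00 = 0.1343.

0.134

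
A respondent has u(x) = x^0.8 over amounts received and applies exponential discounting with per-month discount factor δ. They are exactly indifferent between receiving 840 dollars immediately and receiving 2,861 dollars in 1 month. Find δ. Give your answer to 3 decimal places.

δ ≈ 0.375

Equating discounted utilities: u(840) = δ·u(2861) ⇒ δ = u(840)/u(2861).
Since u(x) = x^0.8, δ = (840/2861)^0.8 = 0.29360^0.8 = 0.37515.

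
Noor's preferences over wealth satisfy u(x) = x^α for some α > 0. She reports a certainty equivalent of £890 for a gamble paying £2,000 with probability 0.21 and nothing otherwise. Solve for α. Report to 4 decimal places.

α ≈ 1.9275

EU(lottery) = 0.21·2000^α + 0.79·0 = 0.21·2000^α.
Indifference: 890^α = 0.21·2000^α, so (890/2000)^α = 0.21.
α = ln(0.21) / ln(890/2000) = -1.5606477/-0.8096810 ≈ 1.9275.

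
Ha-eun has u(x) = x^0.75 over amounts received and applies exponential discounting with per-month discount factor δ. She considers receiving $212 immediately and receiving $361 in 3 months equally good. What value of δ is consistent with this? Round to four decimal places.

Indifference means u(212) = δ^3 · u(361), so δ^3 = u(212)/u(361).
Since u(x) = x^0.75, δ^3 = (212/361)^0.75 = 0.58726^0.75 = 0.67084.
Taking the cube root: δ = 0.67084^(1/3) ≈ 0.8754.

δ ≈ 0.8754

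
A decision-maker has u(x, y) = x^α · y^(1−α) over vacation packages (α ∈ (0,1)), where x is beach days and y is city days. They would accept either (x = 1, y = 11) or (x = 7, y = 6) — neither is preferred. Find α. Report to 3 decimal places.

Set the two utilities equal: 1^α·11^(1−α) = 7^α·6^(1−α).
Taking logs: α·ln 1 + (1−α)·ln 11 = α·ln 7 + (1−α)·ln 6, i.e. α·-1.945910 = (1−α)·-0.606136.
Thus α·(-2.552046) = -0.606136, so α = -0.606136/-2.552046 ≈ 0.238.

α ≈ 0.238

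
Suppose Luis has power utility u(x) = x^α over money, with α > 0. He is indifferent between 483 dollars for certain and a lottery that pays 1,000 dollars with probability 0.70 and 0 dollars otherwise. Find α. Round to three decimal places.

The lottery's expected utility is 0.70·u(1000) + 0.30·u(0) = 0.70·1000^α (since u(0) = 0 for α > 0).
Indifference: 483^α = 0.70·1000^α, so (483/1000)^α = 0.70.
α = ln(0.70) / ln(483/1000) = -0.356675/-0.727739 ≈ 0.490.

α ≈ 0.490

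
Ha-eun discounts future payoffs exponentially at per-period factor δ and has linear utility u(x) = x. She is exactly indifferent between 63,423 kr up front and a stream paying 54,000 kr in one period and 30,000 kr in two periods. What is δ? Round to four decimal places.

δ ≈ 0.8100

The stream is worth 54000δ + 30000δ² today, so 54000δ + 30000δ² = 63423.
So 30000δ² + 54000δ − 63423 = 0.
δ = (−54000 + √(54000² + 4·30000·63423)) / (2·30000) = (−54000 + √10526760000.00) / 60000 ≈ 0.8100.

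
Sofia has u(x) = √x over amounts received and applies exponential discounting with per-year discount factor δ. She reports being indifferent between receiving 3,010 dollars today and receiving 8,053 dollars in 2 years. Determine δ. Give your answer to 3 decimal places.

Indifference means u(3010) = δ^2 · u(8053), so δ^2 = u(3010)/u(8053).
Since u(x) = √x, δ^2 = √(3010/8053) = 0.61137.
Taking the square root: δ = 0.61137^(1/2) ≈ 0.782.

δ ≈ 0.782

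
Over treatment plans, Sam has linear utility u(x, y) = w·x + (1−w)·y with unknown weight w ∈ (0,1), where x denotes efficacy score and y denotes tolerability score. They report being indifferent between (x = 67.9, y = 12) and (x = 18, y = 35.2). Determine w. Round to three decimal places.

u(67.9,12) = u(18,35.2) means w·67.9 + (1−w)·12 = w·18 + (1−w)·35.2.
Rearranging, 49.9·w − 23.2·(1−w) = 0.
Hence w = 23.2/(49.9+23.2) = 23.2/73.1 = 0.317.

w = 0.317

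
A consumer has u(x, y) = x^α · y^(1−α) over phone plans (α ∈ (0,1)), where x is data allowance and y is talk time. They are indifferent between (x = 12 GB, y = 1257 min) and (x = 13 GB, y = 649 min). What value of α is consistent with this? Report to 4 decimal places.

α ≈ 0.8920

Indifference: 12^α · 1257^(1−α) = 13^α · 649^(1−α).
Taking logs: α·ln 12 + (1−α)·ln 1257 = α·ln 13 + (1−α)·ln 649, i.e. α·-0.0800427 = (1−α)·-0.6610505.
Thus α·(-0.7410932) = -0.6610505, so α = -0.6610505/-0.7410932 ≈ 0.8920.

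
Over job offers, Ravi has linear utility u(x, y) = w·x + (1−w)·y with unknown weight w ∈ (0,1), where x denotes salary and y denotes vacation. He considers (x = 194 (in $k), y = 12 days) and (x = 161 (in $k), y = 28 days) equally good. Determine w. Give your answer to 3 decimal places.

w = 0.327

Equating utilities: w·194 + (1−w)·12 = w·161 + (1−w)·28.
w·(194−161) = (1−w)·(28−12), i.e. w·33 = (1−w)·16.
So w/(1−w) = 16/33 = 0.4848, giving w = 16/(33+16) = 0.327.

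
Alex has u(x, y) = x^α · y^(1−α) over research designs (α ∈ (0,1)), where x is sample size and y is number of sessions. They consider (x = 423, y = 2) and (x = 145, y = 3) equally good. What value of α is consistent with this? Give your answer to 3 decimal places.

α ≈ 0.275

The Cobb–Douglas utilities coincide, so 423^α·2^(1−α) = 145^α·3^(1−α).
Taking logs: α·ln 423 + (1−α)·ln 2 = α·ln 145 + (1−α)·ln 3, i.e. α·1.070638 = (1−α)·0.405465.
So α/(1−α) = (0.405465)/(1.070638) = 0.378713, and α = 0.378713/1.378713 ≈ 0.275.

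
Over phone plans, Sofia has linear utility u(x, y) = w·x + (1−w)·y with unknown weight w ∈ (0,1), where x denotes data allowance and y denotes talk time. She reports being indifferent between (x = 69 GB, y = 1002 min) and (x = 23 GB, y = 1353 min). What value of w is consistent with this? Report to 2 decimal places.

u(69,1002) = u(23,1353) means w·69 + (1−w)·1002 = w·23 + (1−w)·1353.
w·(69−23) = (1−w)·(1353−1002), i.e. w·46 = (1−w)·351.
So w/(1−w) = 351/46 = 7.6304, giving w = 351/(46+351) = 0.88.

w = 0.88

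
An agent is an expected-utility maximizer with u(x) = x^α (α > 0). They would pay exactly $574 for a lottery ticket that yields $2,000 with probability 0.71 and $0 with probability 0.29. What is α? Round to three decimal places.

α ≈ 0.274

Since u(0) = 0, the lottery's EU is 0.71·2000^α.
Setting u(574) equal to that: 574^α = 0.71·2000^α ⇒ (574/2000)^α = 0.71.
Take logs: α = ln 0.71 / ln(574/2000) ≈ 0.27437.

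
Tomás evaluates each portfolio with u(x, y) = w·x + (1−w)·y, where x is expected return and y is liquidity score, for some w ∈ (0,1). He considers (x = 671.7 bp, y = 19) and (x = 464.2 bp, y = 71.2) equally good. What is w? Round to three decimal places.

w = 0.201

Equating utilities: w·671.7 + (1−w)·19 = w·464.2 + (1−w)·71.2.
Collecting terms: w·207.5 = (1−w)·52.2.
The marginal rate of substitution is 52.2/207.5, so w = 52.2/(207.5+52.2) = 0.201.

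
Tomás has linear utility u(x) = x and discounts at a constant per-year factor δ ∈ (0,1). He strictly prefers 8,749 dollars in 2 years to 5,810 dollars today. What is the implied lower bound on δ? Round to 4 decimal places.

Comparing present values: 5810 < δ^2·8749.
Dividing by 8749: δ^2 > 0.66408. Both sides are positive, so the square root keeps the direction.
δ > (5810/8749)^(1/2) ≈ 0.8149.

δ > 0.8149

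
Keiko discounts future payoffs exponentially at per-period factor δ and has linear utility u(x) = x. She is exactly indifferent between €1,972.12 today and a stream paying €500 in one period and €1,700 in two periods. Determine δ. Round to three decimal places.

Present value of the stream is 500·δ + 1700·δ². Indifference gives 500δ + 1700δ² = 1972.12.
That is, 1700δ² + 500δ − 1972.12 = 0, a quadratic in δ.
By the quadratic formula (taking the positive root), δ = (−500 + √13660416.00) / 3400 ≈ 0.940.

δ ≈ 0.940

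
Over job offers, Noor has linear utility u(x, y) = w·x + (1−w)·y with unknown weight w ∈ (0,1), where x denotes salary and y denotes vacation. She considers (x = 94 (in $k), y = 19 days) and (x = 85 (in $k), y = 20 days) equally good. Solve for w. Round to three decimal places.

w = 0.100

u(94,19) = u(85,20) means w·94 + (1−w)·19 = w·85 + (1−w)·20.
w·(94−85) = (1−w)·(20−19), i.e. w·9 = (1−w)·1.
So w/(1−w) = 1/9 = 0.1111, giving w = 1/(9+1) = 0.100.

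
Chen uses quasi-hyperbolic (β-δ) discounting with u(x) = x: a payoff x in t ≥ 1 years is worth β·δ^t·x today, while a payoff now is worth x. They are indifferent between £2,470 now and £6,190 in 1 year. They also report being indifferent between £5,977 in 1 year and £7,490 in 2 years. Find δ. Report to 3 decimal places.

δ ≈ 0.798

From the later pair, β·δ^1·5977 = β·δ^2·7490; dividing through, δ = 5977/7490 = 0.79800.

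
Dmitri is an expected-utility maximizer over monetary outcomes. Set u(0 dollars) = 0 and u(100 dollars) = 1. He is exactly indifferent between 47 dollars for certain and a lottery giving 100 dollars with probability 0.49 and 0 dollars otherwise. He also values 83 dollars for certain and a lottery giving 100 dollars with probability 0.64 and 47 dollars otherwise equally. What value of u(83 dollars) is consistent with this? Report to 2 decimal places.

First, u(47 dollars) = 0.49·u(100 dollars) + 0.51·u(0 dollars) = 0.49.
Chaining: u(83 dollars) = 0.64·1.00 + 0.36·0.49 = 0.8164.

0.82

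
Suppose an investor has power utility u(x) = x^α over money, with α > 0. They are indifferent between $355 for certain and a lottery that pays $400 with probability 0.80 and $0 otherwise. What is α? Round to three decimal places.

EU(lottery) = 0.80·400^α + 0.20·0 = 0.80·400^α.
Setting u(355) equal to that: 355^α = 0.80·400^α ⇒ (355/400)^α = 0.80.
α = ln(0.80) / ln(355/400) = -0.223144/-0.119347 ≈ 1.870.

α ≈ 1.870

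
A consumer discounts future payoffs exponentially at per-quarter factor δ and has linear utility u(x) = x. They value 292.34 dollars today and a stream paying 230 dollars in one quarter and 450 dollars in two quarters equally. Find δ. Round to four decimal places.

Present value of the stream is 230·δ + 450·δ². Indifference gives 230δ + 450δ² = 292.34.
Rearranged: 450δ² + 230δ − 292.34 = 0.
By the quadratic formula (taking the positive root), δ = (−230 + √579112.00) / 900 ≈ 0.5900.

δ ≈ 0.5900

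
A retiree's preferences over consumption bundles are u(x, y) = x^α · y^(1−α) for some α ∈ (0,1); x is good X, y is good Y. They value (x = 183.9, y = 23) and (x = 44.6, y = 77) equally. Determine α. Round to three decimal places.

Indifference: 183.9^α · 23^(1−α) = 44.6^α · 77^(1−α).
Taking logs: α·ln 183.9 + (1−α)·ln 23 = α·ln 44.6 + (1−α)·ln 77, i.e. α·1.416658 = (1−α)·1.208311.
So α/(1−α) = (1.208311)/(1.416658) = 0.852931, and α = 0.852931/1.852931 ≈ 0.460.

α ≈ 0.460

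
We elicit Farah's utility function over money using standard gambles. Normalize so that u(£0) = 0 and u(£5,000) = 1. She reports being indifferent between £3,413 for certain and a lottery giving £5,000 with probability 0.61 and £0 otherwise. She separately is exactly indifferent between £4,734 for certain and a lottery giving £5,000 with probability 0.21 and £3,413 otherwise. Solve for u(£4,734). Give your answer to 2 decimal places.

0.69

First, u(£3,413) = 0.61·u(£5,000) + 0.39·u(£0) = 0.61.
Then u(£4,734) = 0.21·u(£5,000) + 0.79·u(£3,413) = 0.21·1.00 + 0.79·0.61 = 0.6919.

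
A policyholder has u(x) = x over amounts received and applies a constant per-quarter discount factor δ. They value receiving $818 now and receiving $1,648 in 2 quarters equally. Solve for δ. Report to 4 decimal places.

δ ≈ 0.7045

Indifference means u(818) = δ^2 · u(1648), so δ^2 = u(818)/u(1648).
With u(x) = x: δ^2 = 818/1648 = 0.49636.
Hence δ = (0.49636)^(1/2) = 0.704528.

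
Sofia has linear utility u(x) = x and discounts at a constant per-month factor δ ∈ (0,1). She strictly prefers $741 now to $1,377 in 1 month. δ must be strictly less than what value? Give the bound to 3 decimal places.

Comparing present values: 741 > δ·1377.
Dividing through by 1377 gives δ < 0.53813.

δ < 0.538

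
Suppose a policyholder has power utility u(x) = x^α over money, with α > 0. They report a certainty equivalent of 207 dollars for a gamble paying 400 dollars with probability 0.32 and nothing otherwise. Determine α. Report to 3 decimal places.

EU(lottery) = 0.32·400^α + 0.68·0 = 0.32·400^α.
Indifference: 207^α = 0.32·400^α, so (207/400)^α = 0.32.
α = ln(0.32) / ln(207/400) = -1.139434/-0.658746 ≈ 1.730.

α ≈ 1.730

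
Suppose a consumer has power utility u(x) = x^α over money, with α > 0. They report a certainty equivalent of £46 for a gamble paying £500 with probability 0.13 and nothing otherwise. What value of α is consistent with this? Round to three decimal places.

Since u(0) = 0, the lottery's EU is 0.13·500^α.
Indifference: 46^α = 0.13·500^α, so (46/500)^α = 0.13.
Taking logs: α·ln(46/500) = ln(0.13), so α = -2.040221 / -2.385967 ≈ 0.855.

α ≈ 0.855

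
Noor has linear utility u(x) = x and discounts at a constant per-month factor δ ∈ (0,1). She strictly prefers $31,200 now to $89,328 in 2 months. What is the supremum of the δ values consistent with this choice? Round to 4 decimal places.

δ < 0.5910

Under u(x) = x this choice says 31200 > δ^2·89328.
Dividing by 89328: δ^2 < 0.34927. Both sides are positive, so the square root keeps the direction.
δ < (31200/89328)^(1/2) ≈ 0.5910.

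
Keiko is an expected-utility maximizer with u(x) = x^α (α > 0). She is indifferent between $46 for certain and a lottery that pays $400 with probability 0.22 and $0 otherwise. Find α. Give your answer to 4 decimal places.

The lottery's expected utility is 0.22·u(400) + 0.78·u(0) = 0.22·400^α (since u(0) = 0 for α > 0).
Setting u(46) equal to that: 46^α = 0.22·400^α ⇒ (46/400)^α = 0.22.
Take logs: α = ln 0.22 / ln(46/400) ≈ 0.700070.

α ≈ 0.7001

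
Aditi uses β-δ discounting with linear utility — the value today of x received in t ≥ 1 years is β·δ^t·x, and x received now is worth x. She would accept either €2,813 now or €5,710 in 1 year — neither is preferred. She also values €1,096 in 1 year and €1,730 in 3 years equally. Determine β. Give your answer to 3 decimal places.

β ≈ 0.619

The second indifference involves only future payoffs, so β cancels: β·δ^1·1096 = β·δ^3·1730, giving δ^2 = 1096/1730 = 0.63353, so δ = 0.79594.
Now use the now-vs-future pair: 2813 = β·δ·5710 gives β = 2813/(0.79594·5710) ≈ 0.619.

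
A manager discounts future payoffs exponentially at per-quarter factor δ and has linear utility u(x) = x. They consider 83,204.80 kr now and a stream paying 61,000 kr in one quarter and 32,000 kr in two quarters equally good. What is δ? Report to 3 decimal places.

The stream is worth 61000δ + 32000δ² today, so 61000δ + 32000δ² = 83204.80.
Rearranged: 32000δ² + 61000δ − 83204.80 = 0.
The positive root is δ = [−61000 + √(61000² + 4·32000·83204.80)] / (2·32000) = (−61000 + 119880.000)/64000 ≈ 0.920.

δ ≈ 0.920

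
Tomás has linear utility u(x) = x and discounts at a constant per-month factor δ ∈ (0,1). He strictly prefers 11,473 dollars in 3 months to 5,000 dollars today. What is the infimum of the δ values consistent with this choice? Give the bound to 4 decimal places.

The preference means 5000 < δ^3·11473.
Hence δ^3 > 5000/11473 = 0.43581, and x ↦ x^(1/3) is increasing on (0,∞).
δ > (5000/11473)^(1/3) ≈ 0.7582.

δ > 0.7582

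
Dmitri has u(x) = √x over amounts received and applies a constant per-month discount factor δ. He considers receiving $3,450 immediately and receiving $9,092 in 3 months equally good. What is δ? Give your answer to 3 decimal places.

δ ≈ 0.851

Indifference means u(3450) = δ^3 · u(9092), so δ^3 = u(3450)/u(9092).
Since u(x) = √x, δ^3 = √(3450/9092) = 0.61600.
Hence δ = (0.61600)^(1/3) = 0.85086.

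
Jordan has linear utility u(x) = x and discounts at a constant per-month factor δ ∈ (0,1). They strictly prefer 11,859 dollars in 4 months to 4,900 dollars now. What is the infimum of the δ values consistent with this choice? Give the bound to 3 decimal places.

Comparing present values: 4900 < δ^4·11859.
So δ^4 > 4900/11859 = 0.41319; taking the 4th root of both positive sides preserves the inequality.
δ > 0.41319^(1/4) = 0.802.

δ > 0.802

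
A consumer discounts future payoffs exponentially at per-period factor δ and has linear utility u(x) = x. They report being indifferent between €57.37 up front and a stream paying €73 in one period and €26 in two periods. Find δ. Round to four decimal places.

Equating present values: 57.37 = 73δ + 26δ².
That is, 26δ² + 73δ − 57.37 = 0, a quadratic in δ.
By the quadratic formula (taking the positive root), δ = (−73 + √11295.48) / 52 ≈ 0.6400.

δ ≈ 0.6400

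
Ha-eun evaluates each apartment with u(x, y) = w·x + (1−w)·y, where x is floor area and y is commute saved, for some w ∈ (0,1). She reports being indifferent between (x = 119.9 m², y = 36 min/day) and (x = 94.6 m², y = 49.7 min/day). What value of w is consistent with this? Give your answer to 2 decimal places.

w = 0.35

u(119.9,36) = u(94.6,49.7) means w·119.9 + (1−w)·36 = w·94.6 + (1−w)·49.7.
w·(119.9−94.6) = (1−w)·(49.7−36), i.e. w·25.3 = (1−w)·13.7.
The marginal rate of substitution is 13.7/25.3, so w = 13.7/(25.3+13.7) = 0.35.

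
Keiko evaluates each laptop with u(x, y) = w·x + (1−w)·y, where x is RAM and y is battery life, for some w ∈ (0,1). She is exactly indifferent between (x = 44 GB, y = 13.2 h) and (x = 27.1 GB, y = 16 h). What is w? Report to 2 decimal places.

u(44,13.2) = u(27.1,16) means w·44 + (1−w)·13.2 = w·27.1 + (1−w)·16.
Rearranging, 16.9·w − 2.8·(1−w) = 0.
So w/(1−w) = 2.8/16.9 = 0.1657, giving w = 2.8/(16.9+2.8) = 0.14.

w = 0.14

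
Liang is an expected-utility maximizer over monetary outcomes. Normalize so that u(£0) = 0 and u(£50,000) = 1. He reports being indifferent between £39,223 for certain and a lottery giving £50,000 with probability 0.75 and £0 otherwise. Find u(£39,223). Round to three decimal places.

0.750

By the standard-gamble method, u(£39,223) is just the indifference probability on the best outcome: 0.75.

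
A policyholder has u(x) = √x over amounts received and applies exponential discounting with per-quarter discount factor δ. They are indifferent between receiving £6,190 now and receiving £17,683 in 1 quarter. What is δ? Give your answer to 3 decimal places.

Indifference means u(6190) = δ · u(17683), so δ = u(6190)/u(17683).
With u(x) = √x: δ = √6190/√17683 = √(6190/17683) = 0.59165.

δ ≈ 0.592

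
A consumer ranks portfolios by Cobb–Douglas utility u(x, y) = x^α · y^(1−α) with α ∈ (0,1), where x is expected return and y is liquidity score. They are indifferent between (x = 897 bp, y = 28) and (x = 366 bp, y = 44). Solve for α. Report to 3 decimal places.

α ≈ 0.335

Indifference: 897^α · 28^(1−α) = 366^α · 44^(1−α).
Taking logs: α·ln 897 + (1−α)·ln 28 = α·ln 366 + (1−α)·ln 44, i.e. α·0.896423 = (1−α)·0.451985.
So α/(1−α) = (0.451985)/(0.896423) = 0.504210, and α = 0.504210/1.504210 ≈ 0.335.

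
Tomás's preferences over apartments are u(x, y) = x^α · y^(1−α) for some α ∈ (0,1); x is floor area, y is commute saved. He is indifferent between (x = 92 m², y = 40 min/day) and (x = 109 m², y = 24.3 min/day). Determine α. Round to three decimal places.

The Cobb–Douglas utilities coincide, so 92^α·40^(1−α) = 109^α·24.3^(1−α).
Rearrange to (92/109)^α = (24.3/40)^(1−α) and take logs: α·-0.169559 = (1−α)·-0.498403.
Thus α·(-0.667962) = -0.498403, so α = -0.498403/-0.667962 ≈ 0.746.

α ≈ 0.746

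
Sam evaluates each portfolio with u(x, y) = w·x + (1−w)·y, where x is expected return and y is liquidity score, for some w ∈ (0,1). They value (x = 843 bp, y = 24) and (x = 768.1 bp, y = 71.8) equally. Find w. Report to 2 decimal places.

w = 0.39

Equating utilities: w·843 + (1−w)·24 = w·768.1 + (1−w)·71.8.
w·(843−768.1) = (1−w)·(71.8−24), i.e. w·74.9 = (1−w)·47.8.
So w/(1−w) = 47.8/74.9 = 0.6382, giving w = 47.8/(74.9+47.8) = 0.39.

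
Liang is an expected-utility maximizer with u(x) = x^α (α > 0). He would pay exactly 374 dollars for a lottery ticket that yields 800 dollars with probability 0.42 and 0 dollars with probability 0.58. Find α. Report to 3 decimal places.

Since u(0) = 0, the lottery's EU is 0.42·800^α.
Indifference: 374^α = 0.42·800^α, so (374/800)^α = 0.42.
Taking logs: α·ln(374/800) = ln(0.42), so α = -0.867501 / -0.760356 ≈ 1.141.

α ≈ 1.141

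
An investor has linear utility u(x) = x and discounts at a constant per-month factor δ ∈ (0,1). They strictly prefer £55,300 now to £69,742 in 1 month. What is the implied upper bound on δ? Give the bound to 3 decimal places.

The preference means 55300 > δ·69742.
So δ < 55300/69742 = 0.79292.

δ < 0.793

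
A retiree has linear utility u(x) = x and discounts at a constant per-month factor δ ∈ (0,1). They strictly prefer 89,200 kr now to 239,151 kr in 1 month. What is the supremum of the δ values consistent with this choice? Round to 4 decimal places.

δ < 0.3730

Under u(x) = x this choice says 89200 > δ·239151.
So δ < 89200/239151 = 0.37299.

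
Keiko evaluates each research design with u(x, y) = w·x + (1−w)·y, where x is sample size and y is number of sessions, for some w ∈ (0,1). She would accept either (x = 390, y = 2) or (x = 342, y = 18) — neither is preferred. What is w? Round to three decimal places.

Indifference: w·390 + (1−w)·2 = w·342 + (1−w)·18.
w·(390−342) = (1−w)·(18−2), i.e. w·48 = (1−w)·16.
Hence w = 16/(48+16) = 16/64 = 0.250.

w = 0.250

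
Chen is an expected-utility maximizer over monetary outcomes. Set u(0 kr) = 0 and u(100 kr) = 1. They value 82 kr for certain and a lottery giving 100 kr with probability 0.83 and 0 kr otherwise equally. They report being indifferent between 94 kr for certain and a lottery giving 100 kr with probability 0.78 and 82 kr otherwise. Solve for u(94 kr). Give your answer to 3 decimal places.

First, u(82 kr) = 0.83·u(100 kr) + 0.17·u(0 kr) = 0.83.
Chaining: u(94 kr) = 0.78·1.00 + 0.22·0.83 = 0.9626.

0.963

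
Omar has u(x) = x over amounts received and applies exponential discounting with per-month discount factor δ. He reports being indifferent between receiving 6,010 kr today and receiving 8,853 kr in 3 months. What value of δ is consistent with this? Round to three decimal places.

The payoff in 3 months is discounted by δ^3, so u(6010) = δ^3·u(8853) and δ^3 = u(6010)/u(8853).
With u(x) = x: δ^3 = 6010/8853 = 0.67887.
So δ = 0.67887^(1/3) ≈ 0.879.

δ ≈ 0.879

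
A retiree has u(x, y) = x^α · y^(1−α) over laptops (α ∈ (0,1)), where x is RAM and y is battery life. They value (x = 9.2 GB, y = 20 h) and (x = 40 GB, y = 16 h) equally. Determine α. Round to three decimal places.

α ≈ 0.132

The Cobb–Douglas utilities coincide, so 9.2^α·20^(1−α) = 40^α·16^(1−α).
Rearrange to (9.2/40)^α = (16/20)^(1−α) and take logs: α·-1.469676 = (1−α)·-0.223144.
So α/(1−α) = (-0.223144)/(-1.469676) = 0.151832, and α = 0.151832/1.151832 ≈ 0.132.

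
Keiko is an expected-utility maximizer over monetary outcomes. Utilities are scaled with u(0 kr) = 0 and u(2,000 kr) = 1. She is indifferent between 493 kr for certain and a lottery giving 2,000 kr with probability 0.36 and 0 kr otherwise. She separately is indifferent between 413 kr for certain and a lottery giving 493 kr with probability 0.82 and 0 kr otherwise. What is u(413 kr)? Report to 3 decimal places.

First, u(493 kr) = 0.36·u(2,000 kr) + 0.64·u(0 kr) = 0.36.
Chaining: u(413 kr) = 0.82·0.36 + 0.18·0.00 = 0.2952.

0.295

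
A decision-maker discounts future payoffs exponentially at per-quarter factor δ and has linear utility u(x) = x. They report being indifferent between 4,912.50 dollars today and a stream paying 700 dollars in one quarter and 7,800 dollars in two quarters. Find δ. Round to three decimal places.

The stream is worth 700δ + 7800δ² today, so 700δ + 7800δ² = 4912.50.
So 7800δ² + 700δ − 4912.50 = 0.
δ = (−700 + √(700² + 4·7800·4912.50)) / (2·7800) = (−700 + √153760000.00) / 15600 ≈ 0.750.

δ ≈ 0.750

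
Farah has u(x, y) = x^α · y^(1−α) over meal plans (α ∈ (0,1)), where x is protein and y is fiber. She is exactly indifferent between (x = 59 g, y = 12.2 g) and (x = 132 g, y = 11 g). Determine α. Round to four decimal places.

The Cobb–Douglas utilities coincide, so 59^α·12.2^(1−α) = 132^α·11^(1−α).
Rearrange to (59/132)^α = (11/12.2)^(1−α) and take logs: α·-0.8052645 = (1−α)·-0.1035407.
With A = -0.8052645 and B = -0.1035407: α·A = (1−α)·B, so α = B/(A+B) = -0.1035407/-0.9088052 ≈ 0.1139.

α ≈ 0.1139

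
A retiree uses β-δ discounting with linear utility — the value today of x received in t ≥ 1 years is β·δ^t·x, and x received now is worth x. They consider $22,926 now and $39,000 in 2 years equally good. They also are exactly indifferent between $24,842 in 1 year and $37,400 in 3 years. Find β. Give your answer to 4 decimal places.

β ≈ 0.8850

Both payoffs in the second observation are in the future, so β drops out: δ^1·24842 = δ^3·37400 ⇒ δ^2 = 24842/37400 = 0.66422, so δ = 0.81500.
Now use the now-vs-future pair: 22926 = β·δ^2·39000 gives β = 22926/(0.66422·39000) ≈ 0.8850.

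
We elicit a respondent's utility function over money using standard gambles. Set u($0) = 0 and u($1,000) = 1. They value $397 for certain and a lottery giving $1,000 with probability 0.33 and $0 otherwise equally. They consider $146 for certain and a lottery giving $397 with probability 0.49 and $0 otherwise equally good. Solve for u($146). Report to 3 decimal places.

0.162

From the first indifference, u($397) = 0.33·u($1,000) + 0.67·u($0) = 0.33·1 + 0.67·0 = 0.33.
Chaining: u($146) = 0.49·0.33 + 0.51·0.00 = 0.1617.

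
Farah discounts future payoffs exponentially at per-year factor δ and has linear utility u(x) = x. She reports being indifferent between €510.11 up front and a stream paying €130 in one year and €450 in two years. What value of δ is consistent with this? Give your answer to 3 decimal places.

δ ≈ 0.930

Equating present values: 510.11 = 130δ + 450δ².
So 450δ² + 130δ − 510.11 = 0.
The positive root is δ = [−130 + √(130² + 4·450·510.11)] / (2·450) = (−130 + 967.005)/900 ≈ 0.930.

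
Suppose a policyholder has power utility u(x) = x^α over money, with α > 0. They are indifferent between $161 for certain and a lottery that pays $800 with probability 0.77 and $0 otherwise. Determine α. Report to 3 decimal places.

Since u(0) = 0, the lottery's EU is 0.77·800^α.
Setting u(161) equal to that: 161^α = 0.77·800^α ⇒ (161/800)^α = 0.77.
α = ln(0.77) / ln(161/800) = -0.261365/-1.603207 ≈ 0.163.

α ≈ 0.163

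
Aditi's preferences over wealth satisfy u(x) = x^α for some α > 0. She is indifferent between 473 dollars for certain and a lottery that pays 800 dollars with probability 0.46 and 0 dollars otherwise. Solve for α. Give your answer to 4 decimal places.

α ≈ 1.4776

EU(lottery) = 0.46·800^α + 0.54·0 = 0.46·800^α.
Setting u(473) equal to that: 473^α = 0.46·800^α ⇒ (473/800)^α = 0.46.
Take logs: α = ln 0.46 / ln(473/800) ≈ 1.477649.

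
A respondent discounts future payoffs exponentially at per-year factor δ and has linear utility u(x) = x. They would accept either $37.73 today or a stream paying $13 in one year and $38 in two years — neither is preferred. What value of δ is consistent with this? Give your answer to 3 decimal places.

δ ≈ 0.840

Equating present values: 37.73 = 13δ + 38δ².
That is, 38δ² + 13δ − 37.73 = 0, a quadratic in δ.
The positive root is δ = [−13 + √(13² + 4·38·37.73)] / (2·38) = (−13 + 76.837)/76 ≈ 0.840.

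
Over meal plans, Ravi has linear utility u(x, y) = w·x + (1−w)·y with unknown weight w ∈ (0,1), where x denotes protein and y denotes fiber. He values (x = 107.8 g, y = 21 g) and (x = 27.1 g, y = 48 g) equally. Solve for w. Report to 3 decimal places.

w = 0.251

Indifference: w·107.8 + (1−w)·21 = w·27.1 + (1−w)·48.
Rearranging, 80.7·w − 27·(1−w) = 0.
So w/(1−w) = 27/80.7 = 0.3346, giving w = 27/(80.7+27) = 0.251.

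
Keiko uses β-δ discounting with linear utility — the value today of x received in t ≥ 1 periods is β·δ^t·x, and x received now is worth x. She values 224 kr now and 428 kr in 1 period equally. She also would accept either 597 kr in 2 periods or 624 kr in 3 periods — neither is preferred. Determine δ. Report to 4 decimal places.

δ ≈ 0.9567

The second indifference involves only future payoffs, so β cancels: β·δ^2·597 = β·δ^3·624, giving δ = 597/624 = 0.95673.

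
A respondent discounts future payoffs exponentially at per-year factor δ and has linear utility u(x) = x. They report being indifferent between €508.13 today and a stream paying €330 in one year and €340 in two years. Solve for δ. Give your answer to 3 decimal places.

δ ≈ 0.830

The stream is worth 330δ + 340δ² today, so 330δ + 340δ² = 508.13.
That is, 340δ² + 330δ − 508.13 = 0, a quadratic in δ.
The positive root is δ = [−330 + √(330² + 4·340·508.13)] / (2·340) = (−330 + 894.403)/680 ≈ 0.830.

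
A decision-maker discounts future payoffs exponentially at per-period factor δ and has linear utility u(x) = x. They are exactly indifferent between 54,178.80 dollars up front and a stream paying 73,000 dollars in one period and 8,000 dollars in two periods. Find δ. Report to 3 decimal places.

Present value of the stream is 73000·δ + 8000·δ². Indifference gives 73000δ + 8000δ² = 54178.80.
So 8000δ² + 73000δ − 54178.80 = 0.
By the quadratic formula (taking the positive root), δ = (−73000 + √7062721600.00) / 16000 ≈ 0.690.

δ ≈ 0.690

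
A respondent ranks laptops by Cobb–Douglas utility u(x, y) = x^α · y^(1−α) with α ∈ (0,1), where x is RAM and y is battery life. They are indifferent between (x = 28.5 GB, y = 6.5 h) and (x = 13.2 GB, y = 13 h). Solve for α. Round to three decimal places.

Set the two utilities equal: 28.5^α·6.5^(1−α) = 13.2^α·13^(1−α).
Taking logs: α·ln 28.5 + (1−α)·ln 6.5 = α·ln 13.2 + (1−α)·ln 13, i.e. α·0.769687 = (1−α)·0.693147.
So α/(1−α) = (0.693147)/(0.769687) = 0.900557, and α = 0.900557/1.900557 ≈ 0.474.

α ≈ 0.474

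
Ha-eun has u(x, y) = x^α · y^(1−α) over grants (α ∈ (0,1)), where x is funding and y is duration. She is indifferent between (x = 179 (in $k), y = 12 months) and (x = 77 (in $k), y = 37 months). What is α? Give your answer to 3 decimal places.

α ≈ 0.572

Indifference: 179^α · 12^(1−α) = 77^α · 37^(1−α).
(179/77)^α = (37/12)^(1−α); take logs: α·ln(179/77) = (1−α)·ln(37/12), i.e. α·0.843580 = (1−α)·1.126011.
So α/(1−α) = (1.126011)/(0.843580) = 1.334800, and α = 1.334800/2.334800 ≈ 0.572.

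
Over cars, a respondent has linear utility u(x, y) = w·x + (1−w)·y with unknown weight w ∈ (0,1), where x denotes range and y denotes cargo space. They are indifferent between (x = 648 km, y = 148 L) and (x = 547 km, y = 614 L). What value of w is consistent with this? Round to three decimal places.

w = 0.822

Indifference: w·648 + (1−w)·148 = w·547 + (1−w)·614.
Collecting terms: w·101 = (1−w)·466.
The marginal rate of substitution is 466/101, so w = 466/(101+466) = 0.822.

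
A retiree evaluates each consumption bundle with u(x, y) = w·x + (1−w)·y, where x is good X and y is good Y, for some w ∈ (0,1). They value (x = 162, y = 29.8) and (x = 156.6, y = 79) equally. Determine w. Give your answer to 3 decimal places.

w = 0.901

Equating utilities: w·162 + (1−w)·29.8 = w·156.6 + (1−w)·79.
w·(162−156.6) = (1−w)·(79−29.8), i.e. w·5.4 = (1−w)·49.2.
The marginal rate of substitution is 49.2/5.4, so w = 49.2/(5.4+49.2) = 0.901.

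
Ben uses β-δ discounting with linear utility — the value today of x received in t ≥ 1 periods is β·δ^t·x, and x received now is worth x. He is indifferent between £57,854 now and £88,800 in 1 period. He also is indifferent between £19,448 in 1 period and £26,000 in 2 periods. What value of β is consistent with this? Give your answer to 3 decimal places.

From the later pair, β·δ^1·19448 = β·δ^2·26000; dividing through, δ = 19448/26000 = 0.74800.
The first indifference: 57854 = β·δ·88800, so β = 57854/(δ·88800) = 57854/(0.74800·88800) ≈ 0.871.

β ≈ 0.871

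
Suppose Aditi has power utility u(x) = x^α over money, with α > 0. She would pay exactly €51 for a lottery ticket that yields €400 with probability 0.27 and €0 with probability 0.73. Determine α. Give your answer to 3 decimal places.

α ≈ 0.636

Since u(0) = 0, the lottery's EU is 0.27·400^α.
Equating: 51^α = 0.27·400^α, i.e. 0.1275^α = 0.27.
Taking logs: α·ln(51/400) = ln(0.27), so α = -1.309333 / -2.059639 ≈ 0.636.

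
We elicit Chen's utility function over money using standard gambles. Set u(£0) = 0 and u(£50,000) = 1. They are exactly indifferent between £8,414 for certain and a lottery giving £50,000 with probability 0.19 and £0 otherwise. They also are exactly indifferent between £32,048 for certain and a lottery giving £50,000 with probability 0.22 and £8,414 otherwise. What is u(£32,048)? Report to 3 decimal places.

From the first indifference, u(£8,414) = 0.19·u(£50,000) + 0.81·u(£0) = 0.19·1 + 0.81·0 = 0.19.
Then u(£32,048) = 0.22·u(£50,000) + 0.78·u(£8,414) = 0.22·1.00 + 0.78·0.19 = 0.3682.

0.368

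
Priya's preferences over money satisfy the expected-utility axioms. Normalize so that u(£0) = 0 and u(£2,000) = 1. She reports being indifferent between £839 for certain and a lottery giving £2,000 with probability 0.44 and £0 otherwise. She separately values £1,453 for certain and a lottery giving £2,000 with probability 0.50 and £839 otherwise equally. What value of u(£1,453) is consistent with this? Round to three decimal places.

First, u(£839) = 0.44·u(£2,000) + 0.56·u(£0) = 0.44.
Chaining: u(£1,453) = 0.50·1.00 + 0.50·0.44 = 0.7200.

0.720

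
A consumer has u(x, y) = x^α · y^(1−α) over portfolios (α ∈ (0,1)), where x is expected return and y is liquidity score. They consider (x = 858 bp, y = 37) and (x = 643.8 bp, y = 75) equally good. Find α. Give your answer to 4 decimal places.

The Cobb–Douglas utilities coincide, so 858^α·37^(1−α) = 643.8^α·75^(1−α).
Taking logs: α·ln 858 + (1−α)·ln 37 = α·ln 643.8 + (1−α)·ln 75, i.e. α·0.2872160 = (1−α)·0.7065702.
Thus α·(0.9937862) = 0.7065702, so α = 0.7065702/0.9937862 ≈ 0.7110.

α ≈ 0.7110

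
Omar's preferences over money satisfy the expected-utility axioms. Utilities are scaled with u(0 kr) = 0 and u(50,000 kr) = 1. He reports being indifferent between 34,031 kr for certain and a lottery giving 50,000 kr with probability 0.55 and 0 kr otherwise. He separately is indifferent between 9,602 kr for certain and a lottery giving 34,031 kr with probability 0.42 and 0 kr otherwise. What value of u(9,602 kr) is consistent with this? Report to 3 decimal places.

0.231

The first gamble pins u(34,031 kr): it must equal 0.55·1 + 0.45·0 = 0.55.
The second indifference gives u(9,602 kr) = 0.42·u(34,031 kr) + 0.58·u(0 kr) = 0.42·0.55 + 0.58·0.00 = 0.2310.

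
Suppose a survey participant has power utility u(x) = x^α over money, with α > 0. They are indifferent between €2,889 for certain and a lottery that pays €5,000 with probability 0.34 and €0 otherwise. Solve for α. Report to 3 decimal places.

Since u(0) = 0, the lottery's EU is 0.34·5000^α.
Indifference: 2889^α = 0.34·5000^α, so (2889/5000)^α = 0.34.
Taking logs: α·ln(2889/5000) = ln(0.34), so α = -1.078810 / -0.548527 ≈ 1.967.

α ≈ 1.967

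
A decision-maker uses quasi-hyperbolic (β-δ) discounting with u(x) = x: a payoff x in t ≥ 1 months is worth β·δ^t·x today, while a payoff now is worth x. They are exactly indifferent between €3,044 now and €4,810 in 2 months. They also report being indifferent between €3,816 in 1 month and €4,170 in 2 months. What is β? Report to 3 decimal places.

β ≈ 0.756

The second indifference involves only future payoffs, so β cancels: β·δ^1·3816 = β·δ^2·4170, giving δ = 3816/4170 = 0.91511.
Substituting δ into 3044 = β·δ^2·4810: β = 3044/(4028.002) ≈ 0.756.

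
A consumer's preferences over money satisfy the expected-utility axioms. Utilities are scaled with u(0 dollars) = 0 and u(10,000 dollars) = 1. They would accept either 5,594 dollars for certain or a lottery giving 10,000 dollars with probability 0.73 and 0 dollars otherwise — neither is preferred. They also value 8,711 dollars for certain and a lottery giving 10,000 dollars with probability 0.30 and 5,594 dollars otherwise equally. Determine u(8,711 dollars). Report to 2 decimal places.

First, u(5,594 dollars) = 0.73·u(10,000 dollars) + 0.27·u(0 dollars) = 0.73.
Chaining: u(8,711 dollars) = 0.30·1.00 + 0.70·0.73 = 0.8110.

0.81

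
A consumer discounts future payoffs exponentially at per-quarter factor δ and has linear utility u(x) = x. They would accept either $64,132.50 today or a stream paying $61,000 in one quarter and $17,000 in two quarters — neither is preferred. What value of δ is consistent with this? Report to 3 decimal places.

The stream is worth 61000δ + 17000δ² today, so 61000δ + 17000δ² = 64132.50.
That is, 17000δ² + 61000δ − 64132.50 = 0, a quadratic in δ.
The positive root is δ = [−61000 + √(61000² + 4·17000·64132.50)] / (2·17000) = (−61000 + 89900.000)/34000 ≈ 0.850.

δ ≈ 0.850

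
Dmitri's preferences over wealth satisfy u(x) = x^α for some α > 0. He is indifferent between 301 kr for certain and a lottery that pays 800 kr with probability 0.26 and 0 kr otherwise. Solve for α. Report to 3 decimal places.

EU(lottery) = 0.26·800^α + 0.74·0 = 0.26·800^α.
Equating: 301^α = 0.26·800^α, i.e. 0.3762^α = 0.26.
α = ln(0.26) / ln(301/800) = -1.347074/-0.977501 ≈ 1.378.

α ≈ 1.378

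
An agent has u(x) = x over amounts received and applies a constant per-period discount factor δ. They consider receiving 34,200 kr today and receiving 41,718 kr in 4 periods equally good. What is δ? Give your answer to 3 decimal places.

δ ≈ 0.952

Equating discounted utilities: u(34200) = δ^4·u(41718) ⇒ δ^4 = u(34200)/u(41718).
With u(x) = x: δ^4 = 34200/41718 = 0.81979.
Taking the 4th root: δ = 0.81979^(1/4) ≈ 0.952.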